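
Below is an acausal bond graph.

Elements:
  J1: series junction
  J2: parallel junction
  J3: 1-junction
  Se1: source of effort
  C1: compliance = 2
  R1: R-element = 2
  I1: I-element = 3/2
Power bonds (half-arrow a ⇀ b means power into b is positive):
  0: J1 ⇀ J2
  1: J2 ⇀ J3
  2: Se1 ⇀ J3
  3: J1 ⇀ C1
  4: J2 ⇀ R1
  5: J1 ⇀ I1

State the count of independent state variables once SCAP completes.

2  (C1, I1 all integral)

b2 stroke→J3  (Se1 (Se) sets effort on bond)
b1 stroke→J2  (closing 1-jn rule on J3)
b0 stroke→J1  (J2 effort already set via bond 1)
b4 stroke→R1  (J2: bond 1 brought effort, rest push out)
b3 stroke→J1  (C1: C, integral causality)
b5 stroke→I1  (J1: last free bond brings flow in)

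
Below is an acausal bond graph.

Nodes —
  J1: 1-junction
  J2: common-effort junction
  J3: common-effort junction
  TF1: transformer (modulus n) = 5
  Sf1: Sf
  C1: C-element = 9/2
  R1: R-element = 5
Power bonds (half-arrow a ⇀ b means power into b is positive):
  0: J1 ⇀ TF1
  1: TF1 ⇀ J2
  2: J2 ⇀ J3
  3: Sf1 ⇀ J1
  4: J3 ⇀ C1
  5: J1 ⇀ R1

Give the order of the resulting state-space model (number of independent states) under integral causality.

bond 3 →Sf1  (Sf1 (Sf) sets flow on bond)
bond 0 →J1  (common-f at J1 fixed by 3)
bond 5 →J1  (J1 flow already set via bond 3)
bond 1 →TF1  (TF1: transformer flips bond 0)
bond 2 →J2  (closing 0-jn rule on J2)
bond 4 →J3  (J3 needs exactly one e-in)

1  (C1 all integral)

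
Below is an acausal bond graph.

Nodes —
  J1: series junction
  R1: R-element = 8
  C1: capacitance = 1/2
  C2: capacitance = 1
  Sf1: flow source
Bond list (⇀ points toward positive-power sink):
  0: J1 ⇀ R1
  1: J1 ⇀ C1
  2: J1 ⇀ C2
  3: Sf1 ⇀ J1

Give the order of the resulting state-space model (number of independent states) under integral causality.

2  (C1, C2 all integral)

#3 |Sf1  (source Sf1 imposes f)
#0 |J1  (J1: bond 3 brought flow, rest push out)
#1 |J1  (J1 flow already set via bond 3)
#2 |J1  (1-jn J1 has f-setter on 3)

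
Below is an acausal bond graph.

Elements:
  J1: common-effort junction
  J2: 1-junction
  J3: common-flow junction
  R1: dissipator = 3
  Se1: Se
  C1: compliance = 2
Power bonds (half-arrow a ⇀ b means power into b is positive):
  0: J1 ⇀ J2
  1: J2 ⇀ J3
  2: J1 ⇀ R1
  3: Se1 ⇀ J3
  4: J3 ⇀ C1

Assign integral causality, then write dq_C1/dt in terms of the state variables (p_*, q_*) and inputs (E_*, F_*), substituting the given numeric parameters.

dq_C1/dt = E_Se1/3 - q_C1/6

β3 |J3  (Se1 fixes effort; stroke away)
β4 |J3  (C1: C, integral causality)
β1 |J2  (J3: last free bond brings flow in)
β0 |J1  (J2 needs exactly one f-in)
β2 |R1  (J1 effort already set via bond 0)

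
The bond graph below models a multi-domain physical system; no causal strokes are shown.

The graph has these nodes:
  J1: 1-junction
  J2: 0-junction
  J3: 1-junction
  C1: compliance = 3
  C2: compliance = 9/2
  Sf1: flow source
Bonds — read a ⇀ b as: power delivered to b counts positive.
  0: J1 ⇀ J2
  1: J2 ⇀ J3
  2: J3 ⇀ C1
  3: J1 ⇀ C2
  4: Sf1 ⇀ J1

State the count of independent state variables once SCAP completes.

2  (C1, C2 all integral)

β4 stroke at Sf1  (Sf1 fixes flow; stroke at Sf1)
β0 stroke at J1  (J1 flow already set via bond 4)
β3 stroke at J1  (common-f at J1 fixed by 4)
β1 stroke at J2  (J2 needs exactly one e-in)
β2 stroke at J3  (J3 flow already set via bond 1)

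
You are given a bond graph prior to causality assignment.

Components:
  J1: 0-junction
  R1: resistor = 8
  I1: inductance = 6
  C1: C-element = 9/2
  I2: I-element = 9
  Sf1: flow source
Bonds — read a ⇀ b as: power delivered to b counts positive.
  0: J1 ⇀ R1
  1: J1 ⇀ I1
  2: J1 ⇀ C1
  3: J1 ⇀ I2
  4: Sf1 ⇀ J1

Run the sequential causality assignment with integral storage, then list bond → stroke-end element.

b0 →R1
b1 →I1
b2 →J1
b3 →I2
b4 →Sf1

β4 stroke→Sf1  (Sf1 (Sf) sets flow on bond)
β1 stroke→I1  (I1 outputs flow p/I1)
β2 stroke→J1  (C1: C, integral causality)
β0 stroke→R1  (common-e at J1 fixed by 2)
β3 stroke→I2  (common-e at J1 fixed by 2)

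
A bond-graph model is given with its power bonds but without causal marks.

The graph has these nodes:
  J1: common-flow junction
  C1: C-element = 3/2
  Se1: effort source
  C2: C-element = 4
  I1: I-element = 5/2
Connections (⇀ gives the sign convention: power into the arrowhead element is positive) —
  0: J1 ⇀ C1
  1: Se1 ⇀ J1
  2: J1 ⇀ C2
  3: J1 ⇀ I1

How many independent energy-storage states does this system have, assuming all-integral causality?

3  (C1, C2, I1 all integral)

b1 stroke at J1  (source Se1 imposes e)
b0 stroke at J1  (C1: C, integral causality)
b2 stroke at J1  (prefer integral on C2)
b3 stroke at I1  (closing 1-jn rule on J1)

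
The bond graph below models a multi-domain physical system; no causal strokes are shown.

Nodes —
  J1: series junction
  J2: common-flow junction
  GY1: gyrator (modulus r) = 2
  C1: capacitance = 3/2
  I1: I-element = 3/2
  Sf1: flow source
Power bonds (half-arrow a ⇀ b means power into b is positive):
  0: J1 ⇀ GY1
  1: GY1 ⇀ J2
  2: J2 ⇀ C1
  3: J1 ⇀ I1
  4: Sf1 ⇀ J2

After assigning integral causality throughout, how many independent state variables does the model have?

2  (C1, I1 all integral)

bond 4 stroke→Sf1  (Sf1 (Sf) sets flow on bond)
bond 1 stroke→J2  (J2 flow already set via bond 4)
bond 2 stroke→J2  (1-jn J2 has f-setter on 4)
bond 0 stroke→J1  (through GY1, causality inverts; strokes same side of GY1)
bond 3 stroke→I1  (J1 needs exactly one f-in)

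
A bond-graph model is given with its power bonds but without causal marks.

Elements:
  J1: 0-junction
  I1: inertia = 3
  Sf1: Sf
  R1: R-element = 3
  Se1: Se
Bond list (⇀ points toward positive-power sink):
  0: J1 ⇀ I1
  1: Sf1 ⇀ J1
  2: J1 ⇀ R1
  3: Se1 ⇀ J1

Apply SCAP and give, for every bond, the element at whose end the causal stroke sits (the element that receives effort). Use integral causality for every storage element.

β1 stroke at Sf1  (Sf1 fixes flow; stroke at Sf1)
β3 stroke at J1  (source Se1 imposes e)
β0 stroke at I1  (J1 effort already set via bond 3)
β2 stroke at R1  (J1 effort already set via bond 3)

b0 →I1
b1 →Sf1
b2 →R1
b3 →J1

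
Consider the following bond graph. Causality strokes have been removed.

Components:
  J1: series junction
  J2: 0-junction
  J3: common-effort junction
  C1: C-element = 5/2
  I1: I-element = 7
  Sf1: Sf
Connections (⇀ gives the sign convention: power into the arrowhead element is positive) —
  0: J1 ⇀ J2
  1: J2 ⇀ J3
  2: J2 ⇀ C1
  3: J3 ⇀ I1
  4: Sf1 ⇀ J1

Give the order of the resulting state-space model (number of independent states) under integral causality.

2  (C1, I1 all integral)

β4 stroke→Sf1  (source Sf1 imposes f)
β0 stroke→J1  (J1: bond 4 brought flow, rest push out)
β2 stroke→J2  (C1 outputs effort q/C1)
β1 stroke→J3  (J2 effort already set via bond 2)
β3 stroke→I1  (0-jn J3 has e-setter on 1)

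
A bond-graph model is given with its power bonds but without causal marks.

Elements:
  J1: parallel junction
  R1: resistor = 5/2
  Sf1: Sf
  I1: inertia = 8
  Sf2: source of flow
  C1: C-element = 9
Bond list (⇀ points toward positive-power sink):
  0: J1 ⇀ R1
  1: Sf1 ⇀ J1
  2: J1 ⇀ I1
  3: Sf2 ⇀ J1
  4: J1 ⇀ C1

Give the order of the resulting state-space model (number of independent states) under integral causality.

b1 |Sf1  (Sf1 (Sf) sets flow on bond)
b3 |Sf2  (Sf2 (Sf) sets flow on bond)
b2 |I1  (I1 integral (f out))
b4 |J1  (prefer integral on C1)
b0 |R1  (J1: bond 4 brought effort, rest push out)

2  (C1, I1 all integral)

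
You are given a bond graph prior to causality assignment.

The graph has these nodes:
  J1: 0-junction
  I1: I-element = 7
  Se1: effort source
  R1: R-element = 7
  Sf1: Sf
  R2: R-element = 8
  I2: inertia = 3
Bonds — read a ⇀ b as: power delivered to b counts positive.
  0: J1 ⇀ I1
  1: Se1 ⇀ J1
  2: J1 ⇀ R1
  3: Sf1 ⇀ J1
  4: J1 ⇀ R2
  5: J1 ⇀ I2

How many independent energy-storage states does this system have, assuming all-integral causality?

bond 1 →J1  (source Se1 imposes e)
bond 3 →Sf1  (Sf1 (Sf) sets flow on bond)
bond 0 →I1  (J1 effort already set via bond 1)
bond 2 →R1  (0-jn J1 has e-setter on 1)
bond 4 →R2  (J1 effort already set via bond 1)
bond 5 →I2  (J1: bond 1 brought effort, rest push out)

2  (I1, I2 all integral)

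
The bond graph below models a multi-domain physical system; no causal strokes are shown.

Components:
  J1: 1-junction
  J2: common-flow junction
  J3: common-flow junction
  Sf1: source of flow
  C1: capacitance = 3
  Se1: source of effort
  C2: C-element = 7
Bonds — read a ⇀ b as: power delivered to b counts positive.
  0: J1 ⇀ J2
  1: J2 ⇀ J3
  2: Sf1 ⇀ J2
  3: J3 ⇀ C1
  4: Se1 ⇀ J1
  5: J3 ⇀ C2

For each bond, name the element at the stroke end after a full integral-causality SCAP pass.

b0 stroke→J2
b1 stroke→J2
b2 stroke→Sf1
b3 stroke→J3
b4 stroke→J1
b5 stroke→J3

b2 stroke at Sf1  (source Sf1 imposes f)
b4 stroke at J1  (Se1 (Se) sets effort on bond)
b0 stroke at J2  (J1: last free bond brings flow in)
b1 stroke at J2  (J2 flow already set via bond 2)
b3 stroke at J3  (1-jn J3 has f-setter on 1)
b5 stroke at J3  (common-f at J3 fixed by 1)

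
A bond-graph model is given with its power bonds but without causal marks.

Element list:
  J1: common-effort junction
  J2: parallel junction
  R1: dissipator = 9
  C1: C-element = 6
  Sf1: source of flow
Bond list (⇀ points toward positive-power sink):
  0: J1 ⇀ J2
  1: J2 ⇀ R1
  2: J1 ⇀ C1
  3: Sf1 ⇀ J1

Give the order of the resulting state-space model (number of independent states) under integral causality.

1  (C1 all integral)

bond 3 →Sf1  (Sf1 (Sf) sets flow on bond)
bond 2 →J1  (C1 outputs effort q/C1)
bond 0 →J2  (0-jn J1 has e-setter on 2)
bond 1 →R1  (J2: bond 0 brought effort, rest push out)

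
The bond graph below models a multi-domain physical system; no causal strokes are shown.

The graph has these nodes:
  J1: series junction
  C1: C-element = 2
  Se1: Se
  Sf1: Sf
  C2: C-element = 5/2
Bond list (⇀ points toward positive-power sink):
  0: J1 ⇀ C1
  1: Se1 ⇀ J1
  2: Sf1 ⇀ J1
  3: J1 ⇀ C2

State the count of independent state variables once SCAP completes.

2  (C1, C2 all integral)

β1 |J1  (Se1 fixes effort; stroke away)
β2 |Sf1  (Sf1: flow source, stroke at near end)
β0 |J1  (common-f at J1 fixed by 2)
β3 |J1  (J1: bond 2 brought flow, rest push out)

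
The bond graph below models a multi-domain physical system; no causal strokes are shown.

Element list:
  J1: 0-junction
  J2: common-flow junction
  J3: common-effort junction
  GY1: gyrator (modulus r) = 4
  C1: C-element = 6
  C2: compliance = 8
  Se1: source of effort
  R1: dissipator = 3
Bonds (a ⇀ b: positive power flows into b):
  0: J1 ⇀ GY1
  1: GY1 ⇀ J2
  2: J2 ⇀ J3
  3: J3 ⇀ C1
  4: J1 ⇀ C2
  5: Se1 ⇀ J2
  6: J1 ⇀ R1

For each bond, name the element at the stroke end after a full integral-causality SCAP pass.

b5 |J2  (Se1 fixes effort; stroke away)
b3 |J3  (C1: C, integral causality)
b2 |J2  (0-jn J3 has e-setter on 3)
b1 |GY1  (J2: last free bond brings flow in)
b0 |GY1  (GY1: gyrator matches bond 1)
b4 |J1  (prefer integral on C2)
b6 |R1  (0-jn J1 has e-setter on 4)

β0 |GY1
β1 |GY1
β2 |J2
β3 |J3
β4 |J1
β5 |J2
β6 |R1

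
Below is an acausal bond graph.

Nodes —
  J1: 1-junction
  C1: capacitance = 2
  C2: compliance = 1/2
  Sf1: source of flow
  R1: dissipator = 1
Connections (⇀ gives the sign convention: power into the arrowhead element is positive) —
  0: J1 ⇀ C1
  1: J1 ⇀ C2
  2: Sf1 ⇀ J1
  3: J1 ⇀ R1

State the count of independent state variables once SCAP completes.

2  (C1, C2 all integral)

bond 2 →Sf1  (Sf1: flow source, stroke at near end)
bond 0 →J1  (1-jn J1 has f-setter on 2)
bond 1 →J1  (J1: bond 2 brought flow, rest push out)
bond 3 →J1  (common-f at J1 fixed by 2)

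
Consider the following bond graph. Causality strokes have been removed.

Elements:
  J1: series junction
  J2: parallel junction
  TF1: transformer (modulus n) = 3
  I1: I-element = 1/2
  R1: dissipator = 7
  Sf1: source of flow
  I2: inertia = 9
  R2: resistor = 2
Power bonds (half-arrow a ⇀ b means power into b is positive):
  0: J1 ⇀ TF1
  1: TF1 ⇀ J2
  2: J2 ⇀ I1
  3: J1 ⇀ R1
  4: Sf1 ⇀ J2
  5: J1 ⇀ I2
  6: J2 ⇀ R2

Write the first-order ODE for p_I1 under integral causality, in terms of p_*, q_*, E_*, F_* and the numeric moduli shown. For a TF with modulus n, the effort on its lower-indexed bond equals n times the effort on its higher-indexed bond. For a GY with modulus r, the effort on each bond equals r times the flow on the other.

dp_I1/dt = 2*F_Sf1 - 4*p_I1 + 2*p_I2/3

bond 4 |Sf1  (Sf1 fixes flow; stroke at Sf1)
bond 2 |I1  (I1: I, integral causality)
bond 5 |I2  (I2 outputs flow p/I2)
bond 0 |J1  (J1: bond 5 brought flow, rest push out)
bond 3 |J1  (J1 flow already set via bond 5)
bond 1 |TF1  (TF1: transformer flips bond 0)
bond 6 |J2  (only one effort-in slot at J2)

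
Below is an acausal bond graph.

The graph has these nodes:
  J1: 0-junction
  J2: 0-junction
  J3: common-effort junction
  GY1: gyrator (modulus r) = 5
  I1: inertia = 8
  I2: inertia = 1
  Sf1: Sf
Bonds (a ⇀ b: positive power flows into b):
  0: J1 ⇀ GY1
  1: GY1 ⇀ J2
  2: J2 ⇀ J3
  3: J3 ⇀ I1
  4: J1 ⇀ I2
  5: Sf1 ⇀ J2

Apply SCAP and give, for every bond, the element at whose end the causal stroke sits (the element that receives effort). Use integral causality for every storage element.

β5 |Sf1  (Sf1: flow source, stroke at near end)
β3 |I1  (I1: I, integral causality)
β2 |J3  (J3: last free bond brings effort in)
β1 |J2  (only one effort-in slot at J2)
β0 |J1  (GY1: gyrator matches bond 1)
β4 |I2  (J1 effort already set via bond 0)

bond 0 |J1
bond 1 |J2
bond 2 |J3
bond 3 |I1
bond 4 |I2
bond 5 |Sf1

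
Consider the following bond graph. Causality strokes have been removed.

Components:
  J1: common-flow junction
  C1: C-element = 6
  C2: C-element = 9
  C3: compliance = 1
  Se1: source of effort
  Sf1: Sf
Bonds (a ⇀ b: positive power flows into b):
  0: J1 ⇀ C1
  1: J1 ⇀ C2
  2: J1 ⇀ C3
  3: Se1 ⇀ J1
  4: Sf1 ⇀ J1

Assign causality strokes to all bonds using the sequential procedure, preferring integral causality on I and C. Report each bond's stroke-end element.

bond 3 stroke at J1  (Se1 fixes effort; stroke away)
bond 4 stroke at Sf1  (Sf1: flow source, stroke at near end)
bond 0 stroke at J1  (J1: bond 4 brought flow, rest push out)
bond 1 stroke at J1  (common-f at J1 fixed by 4)
bond 2 stroke at J1  (1-jn J1 has f-setter on 4)

bond 0 stroke→J1
bond 1 stroke→J1
bond 2 stroke→J1
bond 3 stroke→J1
bond 4 stroke→Sf1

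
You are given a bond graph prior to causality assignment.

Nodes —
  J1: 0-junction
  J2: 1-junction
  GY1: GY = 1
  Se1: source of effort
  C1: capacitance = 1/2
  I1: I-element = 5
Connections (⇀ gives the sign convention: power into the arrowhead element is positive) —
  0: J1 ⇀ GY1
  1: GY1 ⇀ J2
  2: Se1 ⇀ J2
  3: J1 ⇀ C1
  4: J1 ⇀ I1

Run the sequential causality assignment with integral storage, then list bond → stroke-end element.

b2 |J2  (source Se1 imposes e)
b1 |GY1  (closing 1-jn rule on J2)
b0 |GY1  (GY GY1: same side as bond 1)
b3 |J1  (C1 outputs effort q/C1)
b4 |I1  (J1 effort already set via bond 3)

b0 |GY1
b1 |GY1
b2 |J2
b3 |J1
b4 |I1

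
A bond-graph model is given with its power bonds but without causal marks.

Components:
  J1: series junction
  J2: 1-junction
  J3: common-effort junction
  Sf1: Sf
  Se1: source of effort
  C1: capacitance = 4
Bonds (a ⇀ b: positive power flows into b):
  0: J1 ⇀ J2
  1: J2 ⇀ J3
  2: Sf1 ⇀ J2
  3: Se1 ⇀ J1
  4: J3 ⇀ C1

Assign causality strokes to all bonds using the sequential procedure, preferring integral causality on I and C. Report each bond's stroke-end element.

#2 →Sf1  (source Sf1 imposes f)
#3 →J1  (Se1: effort source, stroke at far end)
#0 →J2  (closing 1-jn rule on J1)
#1 →J2  (common-f at J2 fixed by 2)
#4 →J3  (J3: last free bond brings effort in)

#0 stroke→J2
#1 stroke→J2
#2 stroke→Sf1
#3 stroke→J1
#4 stroke→J3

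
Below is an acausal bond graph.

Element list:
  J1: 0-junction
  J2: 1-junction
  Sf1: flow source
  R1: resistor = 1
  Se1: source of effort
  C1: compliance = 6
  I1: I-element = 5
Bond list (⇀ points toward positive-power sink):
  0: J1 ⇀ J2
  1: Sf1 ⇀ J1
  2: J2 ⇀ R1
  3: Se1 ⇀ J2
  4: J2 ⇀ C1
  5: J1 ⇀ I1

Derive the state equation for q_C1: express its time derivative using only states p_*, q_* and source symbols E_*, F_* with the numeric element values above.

dq_C1/dt = F_Sf1 - p_I1/5

#1 →Sf1  (source Sf1 imposes f)
#3 →J2  (Se1: effort source, stroke at far end)
#4 →J2  (prefer integral on C1)
#5 →I1  (I1: I, integral causality)
#0 →J1  (closing 0-jn rule on J1)
#2 →J2  (1-jn J2 has f-setter on 0)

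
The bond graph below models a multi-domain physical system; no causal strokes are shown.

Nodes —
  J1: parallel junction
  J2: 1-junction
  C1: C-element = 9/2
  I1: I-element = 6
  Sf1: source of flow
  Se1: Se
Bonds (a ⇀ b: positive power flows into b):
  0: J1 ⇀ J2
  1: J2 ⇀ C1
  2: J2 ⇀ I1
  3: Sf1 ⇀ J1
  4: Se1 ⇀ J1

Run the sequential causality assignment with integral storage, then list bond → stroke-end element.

β3 |Sf1  (source Sf1 imposes f)
β4 |J1  (Se1 fixes effort; stroke away)
β0 |J2  (0-jn J1 has e-setter on 4)
β1 |J2  (prefer integral on C1)
β2 |I1  (only one flow-in slot at J2)

bond 0 |J2
bond 1 |J2
bond 2 |I1
bond 3 |Sf1
bond 4 |J1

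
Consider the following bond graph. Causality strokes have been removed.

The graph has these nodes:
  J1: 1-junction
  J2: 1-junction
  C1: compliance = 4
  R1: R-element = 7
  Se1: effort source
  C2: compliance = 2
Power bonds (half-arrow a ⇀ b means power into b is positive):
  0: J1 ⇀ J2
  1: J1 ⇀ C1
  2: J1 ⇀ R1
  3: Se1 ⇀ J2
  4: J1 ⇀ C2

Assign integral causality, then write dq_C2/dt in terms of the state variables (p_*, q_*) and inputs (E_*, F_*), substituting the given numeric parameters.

dq_C2/dt = E_Se1/7 - q_C1/28 - q_C2/14

#3 |J2  (Se1: effort source, stroke at far end)
#0 |J1  (J2 needs exactly one f-in)
#1 |J1  (C1 outputs effort q/C1)
#4 |J1  (C2: C, integral causality)
#2 |R1  (closing 1-jn rule on J1)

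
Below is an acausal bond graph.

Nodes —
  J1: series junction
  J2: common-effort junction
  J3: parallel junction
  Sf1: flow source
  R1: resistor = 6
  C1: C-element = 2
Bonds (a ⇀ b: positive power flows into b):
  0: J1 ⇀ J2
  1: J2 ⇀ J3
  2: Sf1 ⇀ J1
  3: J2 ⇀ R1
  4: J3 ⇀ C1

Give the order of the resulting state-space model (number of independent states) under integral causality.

1  (C1 all integral)

b2 stroke at Sf1  (Sf1 fixes flow; stroke at Sf1)
b0 stroke at J1  (common-f at J1 fixed by 2)
b4 stroke at J3  (C1 outputs effort q/C1)
b1 stroke at J2  (0-jn J3 has e-setter on 4)
b3 stroke at R1  (J2: bond 1 brought effort, rest push out)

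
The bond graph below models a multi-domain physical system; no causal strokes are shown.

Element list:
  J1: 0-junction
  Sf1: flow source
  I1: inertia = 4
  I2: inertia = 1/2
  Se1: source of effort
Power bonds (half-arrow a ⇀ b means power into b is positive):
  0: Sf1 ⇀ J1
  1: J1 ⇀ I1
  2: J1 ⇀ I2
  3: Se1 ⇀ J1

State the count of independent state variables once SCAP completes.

2  (I1, I2 all integral)

b0 stroke at Sf1  (Sf1: flow source, stroke at near end)
b3 stroke at J1  (source Se1 imposes e)
b1 stroke at I1  (common-e at J1 fixed by 3)
b2 stroke at I2  (J1 effort already set via bond 3)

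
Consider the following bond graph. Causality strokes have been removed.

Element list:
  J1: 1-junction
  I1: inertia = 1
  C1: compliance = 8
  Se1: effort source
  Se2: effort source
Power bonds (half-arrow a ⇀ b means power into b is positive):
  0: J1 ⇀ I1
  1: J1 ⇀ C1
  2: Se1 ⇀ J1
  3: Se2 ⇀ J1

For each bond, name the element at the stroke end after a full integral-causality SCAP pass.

bond 2 →J1  (Se1 fixes effort; stroke away)
bond 3 →J1  (Se2: effort source, stroke at far end)
bond 0 →I1  (prefer integral on I1)
bond 1 →J1  (common-f at J1 fixed by 0)

bond 0 |I1
bond 1 |J1
bond 2 |J1
bond 3 |J1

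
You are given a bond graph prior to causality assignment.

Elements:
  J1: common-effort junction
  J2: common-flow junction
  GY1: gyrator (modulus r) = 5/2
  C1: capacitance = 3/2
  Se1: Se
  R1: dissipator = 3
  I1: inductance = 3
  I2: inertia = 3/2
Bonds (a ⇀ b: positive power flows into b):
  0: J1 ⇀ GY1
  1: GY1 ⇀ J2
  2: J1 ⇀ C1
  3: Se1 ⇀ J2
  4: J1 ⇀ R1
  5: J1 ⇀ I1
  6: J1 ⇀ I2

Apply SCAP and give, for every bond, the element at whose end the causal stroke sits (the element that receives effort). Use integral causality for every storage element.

b3 stroke→J2  (Se1 fixes effort; stroke away)
b1 stroke→GY1  (closing 1-jn rule on J2)
b0 stroke→GY1  (GY1 both-in/both-out from 1)
b2 stroke→J1  (prefer integral on C1)
b4 stroke→R1  (common-e at J1 fixed by 2)
b5 stroke→I1  (J1: bond 2 brought effort, rest push out)
b6 stroke→I2  (J1: bond 2 brought effort, rest push out)

#0 stroke at GY1
#1 stroke at GY1
#2 stroke at J1
#3 stroke at J2
#4 stroke at R1
#5 stroke at I1
#6 stroke at I2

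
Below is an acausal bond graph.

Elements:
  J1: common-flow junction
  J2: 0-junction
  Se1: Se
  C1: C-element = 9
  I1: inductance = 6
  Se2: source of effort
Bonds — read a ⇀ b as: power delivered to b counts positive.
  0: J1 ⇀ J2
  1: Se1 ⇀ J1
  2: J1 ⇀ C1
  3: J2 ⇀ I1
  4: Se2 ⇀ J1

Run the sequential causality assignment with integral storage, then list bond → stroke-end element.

b1 stroke→J1  (Se1: effort source, stroke at far end)
b4 stroke→J1  (Se2 (Se) sets effort on bond)
b2 stroke→J1  (C1 outputs effort q/C1)
b0 stroke→J2  (closing 1-jn rule on J1)
b3 stroke→I1  (J2: bond 0 brought effort, rest push out)

b0 |J2
b1 |J1
b2 |J1
b3 |I1
b4 |J1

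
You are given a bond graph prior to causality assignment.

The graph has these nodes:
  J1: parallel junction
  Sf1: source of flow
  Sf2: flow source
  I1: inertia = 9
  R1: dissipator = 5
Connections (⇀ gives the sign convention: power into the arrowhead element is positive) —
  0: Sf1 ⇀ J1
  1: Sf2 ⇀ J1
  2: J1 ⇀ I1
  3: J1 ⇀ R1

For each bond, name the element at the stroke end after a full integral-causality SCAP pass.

β0 →Sf1  (Sf1: flow source, stroke at near end)
β1 →Sf2  (Sf2: flow source, stroke at near end)
β2 →I1  (prefer integral on I1)
β3 →J1  (closing 0-jn rule on J1)

β0 |Sf1
β1 |Sf2
β2 |I1
β3 |J1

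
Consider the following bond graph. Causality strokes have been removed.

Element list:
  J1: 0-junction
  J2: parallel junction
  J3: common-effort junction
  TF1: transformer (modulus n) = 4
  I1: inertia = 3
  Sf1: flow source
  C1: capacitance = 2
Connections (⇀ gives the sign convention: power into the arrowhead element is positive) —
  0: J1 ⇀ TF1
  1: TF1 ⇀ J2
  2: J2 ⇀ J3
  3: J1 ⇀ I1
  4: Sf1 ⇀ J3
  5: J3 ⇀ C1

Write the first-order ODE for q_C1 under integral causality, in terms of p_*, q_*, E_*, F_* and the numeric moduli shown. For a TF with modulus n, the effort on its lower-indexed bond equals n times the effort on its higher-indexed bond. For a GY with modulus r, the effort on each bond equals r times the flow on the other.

bond 4 |Sf1  (source Sf1 imposes f)
bond 3 |I1  (I1 integral (f out))
bond 0 |J1  (only one effort-in slot at J1)
bond 1 |TF1  (TF TF1: opposite of bond 0)
bond 2 |J2  (J2: last free bond brings effort in)
bond 5 |J3  (closing 0-jn rule on J3)

dq_C1/dt = F_Sf1 - 4*p_I1/3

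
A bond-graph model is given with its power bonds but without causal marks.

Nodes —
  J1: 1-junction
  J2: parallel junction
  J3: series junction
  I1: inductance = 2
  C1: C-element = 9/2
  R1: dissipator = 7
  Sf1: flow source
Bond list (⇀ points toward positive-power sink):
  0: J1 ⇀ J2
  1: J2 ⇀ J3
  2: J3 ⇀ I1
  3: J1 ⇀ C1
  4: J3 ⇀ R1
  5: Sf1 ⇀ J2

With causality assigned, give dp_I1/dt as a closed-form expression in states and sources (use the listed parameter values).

β5 stroke at Sf1  (Sf1 (Sf) sets flow on bond)
β2 stroke at I1  (I1 integral (f out))
β1 stroke at J3  (common-f at J3 fixed by 2)
β4 stroke at J3  (common-f at J3 fixed by 2)
β0 stroke at J2  (closing 0-jn rule on J2)
β3 stroke at J1  (1-jn J1 has f-setter on 0)

dp_I1/dt = -7*p_I1/2 - 2*q_C1/9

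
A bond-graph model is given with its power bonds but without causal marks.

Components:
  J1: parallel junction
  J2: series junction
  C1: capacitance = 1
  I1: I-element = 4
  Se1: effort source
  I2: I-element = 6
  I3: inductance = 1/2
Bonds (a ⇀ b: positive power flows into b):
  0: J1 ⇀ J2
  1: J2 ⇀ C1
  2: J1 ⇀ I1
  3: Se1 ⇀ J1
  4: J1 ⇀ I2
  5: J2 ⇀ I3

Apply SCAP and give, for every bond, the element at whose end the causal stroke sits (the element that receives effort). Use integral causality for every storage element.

b3 →J1  (Se1: effort source, stroke at far end)
b0 →J2  (J1 effort already set via bond 3)
b2 →I1  (J1: bond 3 brought effort, rest push out)
b4 →I2  (0-jn J1 has e-setter on 3)
b1 →J2  (C1 integral (e out))
b5 →I3  (only one flow-in slot at J2)

#0 →J2
#1 →J2
#2 →I1
#3 →J1
#4 →I2
#5 →I3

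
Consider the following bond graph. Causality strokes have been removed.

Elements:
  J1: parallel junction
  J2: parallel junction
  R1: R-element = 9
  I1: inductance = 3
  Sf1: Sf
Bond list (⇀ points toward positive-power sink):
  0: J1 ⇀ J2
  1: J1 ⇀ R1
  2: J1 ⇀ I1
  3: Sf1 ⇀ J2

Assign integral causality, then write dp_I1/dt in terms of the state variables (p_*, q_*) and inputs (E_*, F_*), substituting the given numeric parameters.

β3 stroke→Sf1  (Sf1 (Sf) sets flow on bond)
β0 stroke→J2  (J2: last free bond brings effort in)
β2 stroke→I1  (I1: I, integral causality)
β1 stroke→J1  (J1: last free bond brings effort in)

dp_I1/dt = 9*F_Sf1 - 3*p_I1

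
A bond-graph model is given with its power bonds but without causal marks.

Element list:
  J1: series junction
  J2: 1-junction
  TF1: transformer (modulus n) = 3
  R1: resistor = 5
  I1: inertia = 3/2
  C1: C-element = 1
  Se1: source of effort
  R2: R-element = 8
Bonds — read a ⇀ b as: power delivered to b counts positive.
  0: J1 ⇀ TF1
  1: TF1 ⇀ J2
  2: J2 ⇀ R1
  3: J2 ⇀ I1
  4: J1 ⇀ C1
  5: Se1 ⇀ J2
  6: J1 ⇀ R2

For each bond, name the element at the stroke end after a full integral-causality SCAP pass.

β0 →TF1
β1 →J2
β2 →J2
β3 →I1
β4 →J1
β5 →J2
β6 →J1

β5 →J2  (Se1 fixes effort; stroke away)
β3 →I1  (I1 integral (f out))
β1 →J2  (common-f at J2 fixed by 3)
β2 →J2  (J2: bond 3 brought flow, rest push out)
β0 →TF1  (TF1 one-in-one-out from 1)
β4 →J1  (1-jn J1 has f-setter on 0)
β6 →J1  (J1 flow already set via bond 0)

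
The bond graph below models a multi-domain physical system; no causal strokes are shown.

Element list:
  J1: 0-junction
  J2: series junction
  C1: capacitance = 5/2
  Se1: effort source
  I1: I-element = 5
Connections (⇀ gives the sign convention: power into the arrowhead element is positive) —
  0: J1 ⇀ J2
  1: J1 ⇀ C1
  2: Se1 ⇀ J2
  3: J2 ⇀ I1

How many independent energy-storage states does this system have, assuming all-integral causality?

#2 →J2  (Se1: effort source, stroke at far end)
#1 →J1  (C1: C, integral causality)
#0 →J2  (J1: bond 1 brought effort, rest push out)
#3 →I1  (only one flow-in slot at J2)

2  (C1, I1 all integral)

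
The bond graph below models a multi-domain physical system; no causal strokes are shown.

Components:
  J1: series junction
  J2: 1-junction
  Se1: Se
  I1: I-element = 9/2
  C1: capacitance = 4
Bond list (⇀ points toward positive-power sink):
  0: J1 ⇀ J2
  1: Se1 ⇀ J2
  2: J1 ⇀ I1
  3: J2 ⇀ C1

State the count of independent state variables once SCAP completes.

2  (C1, I1 all integral)

#1 |J2  (source Se1 imposes e)
#2 |I1  (I1: I, integral causality)
#0 |J1  (J1 flow already set via bond 2)
#3 |J2  (1-jn J2 has f-setter on 0)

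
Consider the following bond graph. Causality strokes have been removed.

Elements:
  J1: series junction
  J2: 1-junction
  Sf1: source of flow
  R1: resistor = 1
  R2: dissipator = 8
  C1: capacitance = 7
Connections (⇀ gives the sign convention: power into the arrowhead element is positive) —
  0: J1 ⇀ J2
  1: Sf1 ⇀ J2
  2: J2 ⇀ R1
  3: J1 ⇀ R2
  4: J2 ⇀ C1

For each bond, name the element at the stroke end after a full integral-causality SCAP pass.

#1 →Sf1  (Sf1: flow source, stroke at near end)
#0 →J2  (1-jn J2 has f-setter on 1)
#2 →J2  (J2 flow already set via bond 1)
#4 →J2  (1-jn J2 has f-setter on 1)
#3 →J1  (J1: bond 0 brought flow, rest push out)

b0 |J2
b1 |Sf1
b2 |J2
b3 |J1
b4 |J2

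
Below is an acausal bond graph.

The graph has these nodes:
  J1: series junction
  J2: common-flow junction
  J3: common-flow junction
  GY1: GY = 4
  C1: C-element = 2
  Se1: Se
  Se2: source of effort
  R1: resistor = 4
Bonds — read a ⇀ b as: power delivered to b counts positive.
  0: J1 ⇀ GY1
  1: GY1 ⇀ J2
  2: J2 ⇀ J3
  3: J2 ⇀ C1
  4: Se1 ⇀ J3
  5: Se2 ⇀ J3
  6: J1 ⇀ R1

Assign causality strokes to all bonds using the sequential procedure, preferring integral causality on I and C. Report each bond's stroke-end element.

β0 stroke at GY1
β1 stroke at GY1
β2 stroke at J2
β3 stroke at J2
β4 stroke at J3
β5 stroke at J3
β6 stroke at J1

b4 →J3  (Se1 fixes effort; stroke away)
b5 →J3  (Se2: effort source, stroke at far end)
b2 →J2  (J3 needs exactly one f-in)
b3 →J2  (C1 outputs effort q/C1)
b1 →GY1  (J2 needs exactly one f-in)
b0 →GY1  (GY GY1: same side as bond 1)
b6 →J1  (common-f at J1 fixed by 0)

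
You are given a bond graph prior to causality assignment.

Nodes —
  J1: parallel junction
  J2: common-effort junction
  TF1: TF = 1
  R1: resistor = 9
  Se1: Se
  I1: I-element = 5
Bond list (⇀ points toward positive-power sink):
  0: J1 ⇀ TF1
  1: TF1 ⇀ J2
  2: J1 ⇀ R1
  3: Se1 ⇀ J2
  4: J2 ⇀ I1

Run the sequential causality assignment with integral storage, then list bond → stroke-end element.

bond 3 |J2  (Se1 (Se) sets effort on bond)
bond 1 |TF1  (common-e at J2 fixed by 3)
bond 4 |I1  (common-e at J2 fixed by 3)
bond 0 |J1  (TF1: transformer flips bond 1)
bond 2 |R1  (0-jn J1 has e-setter on 0)

bond 0 stroke at J1
bond 1 stroke at TF1
bond 2 stroke at R1
bond 3 stroke at J2
bond 4 stroke at I1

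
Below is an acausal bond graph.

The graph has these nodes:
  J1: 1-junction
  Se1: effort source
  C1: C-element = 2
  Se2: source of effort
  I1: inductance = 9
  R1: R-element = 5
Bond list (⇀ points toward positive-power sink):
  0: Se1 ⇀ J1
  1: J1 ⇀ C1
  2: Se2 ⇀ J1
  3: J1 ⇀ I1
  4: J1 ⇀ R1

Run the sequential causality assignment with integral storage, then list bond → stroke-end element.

β0 stroke→J1  (Se1: effort source, stroke at far end)
β2 stroke→J1  (Se2 fixes effort; stroke away)
β1 stroke→J1  (prefer integral on C1)
β3 stroke→I1  (prefer integral on I1)
β4 stroke→J1  (J1 flow already set via bond 3)

bond 0 stroke at J1
bond 1 stroke at J1
bond 2 stroke at J1
bond 3 stroke at I1
bond 4 stroke at J1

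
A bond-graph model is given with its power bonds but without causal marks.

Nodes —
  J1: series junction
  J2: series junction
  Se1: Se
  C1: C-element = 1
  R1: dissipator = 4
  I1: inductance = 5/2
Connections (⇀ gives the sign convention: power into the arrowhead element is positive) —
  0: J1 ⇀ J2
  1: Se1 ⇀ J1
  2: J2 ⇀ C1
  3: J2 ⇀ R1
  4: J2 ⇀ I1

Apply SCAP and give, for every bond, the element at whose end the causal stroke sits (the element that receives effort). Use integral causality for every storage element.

b0 |J2
b1 |J1
b2 |J2
b3 |J2
b4 |I1

bond 1 stroke→J1  (source Se1 imposes e)
bond 0 stroke→J2  (closing 1-jn rule on J1)
bond 2 stroke→J2  (C1 outputs effort q/C1)
bond 4 stroke→I1  (I1 outputs flow p/I1)
bond 3 stroke→J2  (J2 flow already set via bond 4)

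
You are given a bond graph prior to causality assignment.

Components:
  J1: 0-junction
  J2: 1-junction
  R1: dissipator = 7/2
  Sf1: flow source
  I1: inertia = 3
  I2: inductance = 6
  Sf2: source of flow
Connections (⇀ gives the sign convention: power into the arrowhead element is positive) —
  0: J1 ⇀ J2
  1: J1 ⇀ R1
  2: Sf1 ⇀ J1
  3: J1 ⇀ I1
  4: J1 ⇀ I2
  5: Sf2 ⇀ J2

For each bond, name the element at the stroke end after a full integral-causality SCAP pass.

b2 →Sf1  (Sf1 (Sf) sets flow on bond)
b5 →Sf2  (Sf2: flow source, stroke at near end)
b0 →J2  (common-f at J2 fixed by 5)
b3 →I1  (I1 integral (f out))
b4 →I2  (I2: I, integral causality)
b1 →J1  (J1: last free bond brings effort in)

#0 stroke at J2
#1 stroke at J1
#2 stroke at Sf1
#3 stroke at I1
#4 stroke at I2
#5 stroke at Sf2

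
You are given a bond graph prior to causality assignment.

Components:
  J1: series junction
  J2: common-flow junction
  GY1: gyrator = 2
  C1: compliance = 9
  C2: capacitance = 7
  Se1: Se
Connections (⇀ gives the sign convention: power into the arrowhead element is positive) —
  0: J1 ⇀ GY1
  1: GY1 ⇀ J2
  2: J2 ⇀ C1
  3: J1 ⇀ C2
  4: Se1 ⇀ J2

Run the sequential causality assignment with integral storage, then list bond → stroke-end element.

β0 stroke→GY1
β1 stroke→GY1
β2 stroke→J2
β3 stroke→J1
β4 stroke→J2

bond 4 stroke at J2  (Se1: effort source, stroke at far end)
bond 2 stroke at J2  (C1: C, integral causality)
bond 1 stroke at GY1  (only one flow-in slot at J2)
bond 0 stroke at GY1  (GY1 both-in/both-out from 1)
bond 3 stroke at J1  (1-jn J1 has f-setter on 0)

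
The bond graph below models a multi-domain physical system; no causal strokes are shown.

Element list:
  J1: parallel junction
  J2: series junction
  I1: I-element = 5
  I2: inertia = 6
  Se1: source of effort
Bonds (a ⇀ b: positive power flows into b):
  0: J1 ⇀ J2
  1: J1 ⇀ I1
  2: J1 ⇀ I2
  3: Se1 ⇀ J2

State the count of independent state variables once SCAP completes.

2  (I1, I2 all integral)

#3 stroke→J2  (Se1 fixes effort; stroke away)
#0 stroke→J1  (J2: last free bond brings flow in)
#1 stroke→I1  (common-e at J1 fixed by 0)
#2 stroke→I2  (J1: bond 0 brought effort, rest push out)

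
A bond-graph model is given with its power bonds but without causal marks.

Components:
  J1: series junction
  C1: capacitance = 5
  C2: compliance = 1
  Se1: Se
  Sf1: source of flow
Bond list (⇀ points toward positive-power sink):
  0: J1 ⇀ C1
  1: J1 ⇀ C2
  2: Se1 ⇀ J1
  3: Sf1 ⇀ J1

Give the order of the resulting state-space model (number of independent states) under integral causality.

bond 2 stroke at J1  (Se1 (Se) sets effort on bond)
bond 3 stroke at Sf1  (Sf1 (Sf) sets flow on bond)
bond 0 stroke at J1  (common-f at J1 fixed by 3)
bond 1 stroke at J1  (J1 flow already set via bond 3)

2  (C1, C2 all integral)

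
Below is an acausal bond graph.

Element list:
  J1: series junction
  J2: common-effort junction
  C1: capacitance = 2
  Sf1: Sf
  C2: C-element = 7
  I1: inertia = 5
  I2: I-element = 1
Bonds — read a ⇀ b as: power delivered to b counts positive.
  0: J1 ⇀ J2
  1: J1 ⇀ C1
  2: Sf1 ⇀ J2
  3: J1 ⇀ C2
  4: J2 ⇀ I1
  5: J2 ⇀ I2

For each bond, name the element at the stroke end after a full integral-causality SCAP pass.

bond 2 stroke→Sf1  (Sf1 (Sf) sets flow on bond)
bond 1 stroke→J1  (C1 outputs effort q/C1)
bond 3 stroke→J1  (C2: C, integral causality)
bond 0 stroke→J2  (J1: last free bond brings flow in)
bond 4 stroke→I1  (0-jn J2 has e-setter on 0)
bond 5 stroke→I2  (common-e at J2 fixed by 0)

b0 stroke at J2
b1 stroke at J1
b2 stroke at Sf1
b3 stroke at J1
b4 stroke at I1
b5 stroke at I2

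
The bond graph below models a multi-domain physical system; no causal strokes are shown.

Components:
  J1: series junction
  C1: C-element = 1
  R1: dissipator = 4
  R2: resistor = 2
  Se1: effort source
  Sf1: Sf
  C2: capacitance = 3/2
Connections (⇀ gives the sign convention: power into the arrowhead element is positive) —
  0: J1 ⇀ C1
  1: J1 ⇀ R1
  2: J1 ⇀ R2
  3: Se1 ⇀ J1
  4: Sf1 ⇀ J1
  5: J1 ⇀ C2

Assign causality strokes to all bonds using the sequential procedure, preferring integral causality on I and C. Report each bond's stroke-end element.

β3 stroke→J1  (Se1 fixes effort; stroke away)
β4 stroke→Sf1  (Sf1: flow source, stroke at near end)
β0 stroke→J1  (common-f at J1 fixed by 4)
β1 stroke→J1  (J1: bond 4 brought flow, rest push out)
β2 stroke→J1  (common-f at J1 fixed by 4)
β5 stroke→J1  (common-f at J1 fixed by 4)

bond 0 stroke at J1
bond 1 stroke at J1
bond 2 stroke at J1
bond 3 stroke at J1
bond 4 stroke at Sf1
bond 5 stroke at J1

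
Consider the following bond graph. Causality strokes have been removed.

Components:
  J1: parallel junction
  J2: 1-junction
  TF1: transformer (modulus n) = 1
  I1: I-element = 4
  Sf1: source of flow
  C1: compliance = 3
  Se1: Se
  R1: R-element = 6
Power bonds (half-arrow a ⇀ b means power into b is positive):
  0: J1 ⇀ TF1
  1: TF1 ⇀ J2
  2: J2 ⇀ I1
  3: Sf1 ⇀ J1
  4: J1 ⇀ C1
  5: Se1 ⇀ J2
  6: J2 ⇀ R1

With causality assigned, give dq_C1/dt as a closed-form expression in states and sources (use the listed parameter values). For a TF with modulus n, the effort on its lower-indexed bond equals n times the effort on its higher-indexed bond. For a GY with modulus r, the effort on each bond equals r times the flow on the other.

dq_C1/dt = F_Sf1 - p_I1/4

β3 |Sf1  (Sf1 (Sf) sets flow on bond)
β5 |J2  (source Se1 imposes e)
β2 |I1  (I1: I, integral causality)
β1 |J2  (J2: bond 2 brought flow, rest push out)
β6 |J2  (J2: bond 2 brought flow, rest push out)
β0 |TF1  (TF TF1: opposite of bond 1)
β4 |J1  (J1 needs exactly one e-in)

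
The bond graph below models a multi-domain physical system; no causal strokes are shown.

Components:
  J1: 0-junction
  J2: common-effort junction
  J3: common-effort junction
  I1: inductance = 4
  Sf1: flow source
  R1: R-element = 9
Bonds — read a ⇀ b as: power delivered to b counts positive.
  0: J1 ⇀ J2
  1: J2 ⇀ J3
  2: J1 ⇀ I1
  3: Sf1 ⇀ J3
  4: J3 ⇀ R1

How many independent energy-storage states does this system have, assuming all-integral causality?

1  (I1 all integral)

#3 stroke→Sf1  (Sf1 fixes flow; stroke at Sf1)
#2 stroke→I1  (I1: I, integral causality)
#0 stroke→J1  (J1: last free bond brings effort in)
#1 stroke→J2  (closing 0-jn rule on J2)
#4 stroke→J3  (J3: last free bond brings effort in)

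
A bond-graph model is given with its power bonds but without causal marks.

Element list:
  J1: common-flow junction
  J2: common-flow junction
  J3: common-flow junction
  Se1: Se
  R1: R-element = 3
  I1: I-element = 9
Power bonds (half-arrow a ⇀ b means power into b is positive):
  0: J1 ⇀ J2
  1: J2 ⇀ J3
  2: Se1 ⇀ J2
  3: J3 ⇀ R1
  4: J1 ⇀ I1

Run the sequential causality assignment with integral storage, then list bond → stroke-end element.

b0 →J1
b1 →J2
b2 →J2
b3 →J3
b4 →I1

#2 stroke at J2  (Se1 fixes effort; stroke away)
#4 stroke at I1  (I1: I, integral causality)
#0 stroke at J1  (J1: bond 4 brought flow, rest push out)
#1 stroke at J2  (1-jn J2 has f-setter on 0)
#3 stroke at J3  (J3: bond 1 brought flow, rest push out)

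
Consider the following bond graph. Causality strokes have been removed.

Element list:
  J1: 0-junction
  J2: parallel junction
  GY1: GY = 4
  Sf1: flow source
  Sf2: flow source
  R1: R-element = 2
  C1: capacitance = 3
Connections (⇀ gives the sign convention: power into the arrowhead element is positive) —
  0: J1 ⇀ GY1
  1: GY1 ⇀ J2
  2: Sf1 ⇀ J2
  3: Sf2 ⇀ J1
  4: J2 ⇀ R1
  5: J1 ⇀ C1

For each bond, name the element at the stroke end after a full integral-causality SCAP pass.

β0 stroke→GY1
β1 stroke→GY1
β2 stroke→Sf1
β3 stroke→Sf2
β4 stroke→J2
β5 stroke→J1

#2 →Sf1  (Sf1 (Sf) sets flow on bond)
#3 →Sf2  (Sf2 (Sf) sets flow on bond)
#5 →J1  (C1: C, integral causality)
#0 →GY1  (0-jn J1 has e-setter on 5)
#1 →GY1  (GY GY1: same side as bond 0)
#4 →J2  (only one effort-in slot at J2)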